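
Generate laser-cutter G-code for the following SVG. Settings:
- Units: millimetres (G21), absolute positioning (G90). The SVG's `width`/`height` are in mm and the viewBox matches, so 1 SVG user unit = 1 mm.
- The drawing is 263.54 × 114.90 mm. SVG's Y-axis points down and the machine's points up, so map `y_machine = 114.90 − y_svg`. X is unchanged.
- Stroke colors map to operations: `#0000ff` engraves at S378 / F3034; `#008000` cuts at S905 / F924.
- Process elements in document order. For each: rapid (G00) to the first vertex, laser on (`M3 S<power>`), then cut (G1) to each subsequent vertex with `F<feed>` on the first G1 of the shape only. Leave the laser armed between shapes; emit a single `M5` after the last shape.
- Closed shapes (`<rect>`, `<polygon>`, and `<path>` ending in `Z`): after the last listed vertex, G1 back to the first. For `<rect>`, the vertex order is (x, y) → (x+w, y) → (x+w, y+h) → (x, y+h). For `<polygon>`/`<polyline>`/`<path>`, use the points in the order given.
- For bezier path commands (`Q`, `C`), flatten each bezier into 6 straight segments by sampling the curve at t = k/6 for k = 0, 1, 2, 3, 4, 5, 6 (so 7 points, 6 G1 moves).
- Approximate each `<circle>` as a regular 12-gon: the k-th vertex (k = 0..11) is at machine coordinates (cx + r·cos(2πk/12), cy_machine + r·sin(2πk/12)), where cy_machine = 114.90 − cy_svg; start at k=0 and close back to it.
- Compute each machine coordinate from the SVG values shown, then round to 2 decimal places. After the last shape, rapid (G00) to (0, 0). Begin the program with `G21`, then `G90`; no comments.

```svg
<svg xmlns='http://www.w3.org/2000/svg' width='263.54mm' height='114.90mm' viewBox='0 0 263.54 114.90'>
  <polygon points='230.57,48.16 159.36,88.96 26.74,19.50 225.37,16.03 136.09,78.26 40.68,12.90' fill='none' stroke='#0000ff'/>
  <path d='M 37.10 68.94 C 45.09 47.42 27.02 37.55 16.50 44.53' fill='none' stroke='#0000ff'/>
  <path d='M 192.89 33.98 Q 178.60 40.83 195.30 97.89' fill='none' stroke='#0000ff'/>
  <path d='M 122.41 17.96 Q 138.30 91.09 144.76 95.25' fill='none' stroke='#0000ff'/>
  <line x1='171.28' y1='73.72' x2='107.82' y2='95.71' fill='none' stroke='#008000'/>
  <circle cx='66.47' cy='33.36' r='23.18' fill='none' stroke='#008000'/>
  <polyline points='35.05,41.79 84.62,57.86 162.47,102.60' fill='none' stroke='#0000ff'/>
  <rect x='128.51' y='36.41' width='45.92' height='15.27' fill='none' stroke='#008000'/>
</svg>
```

G21
G90
G00 X230.57 Y66.74
M3 S378
G1 X159.36 Y25.94 F3034
G1 X26.74 Y95.40
G1 X225.37 Y98.87
G1 X136.09 Y36.64
G1 X40.68 Y102.00
G1 X230.57 Y66.74
G00 X37.10 Y45.96
M3 S378
G1 X39.08 Y55.73 F3034
G1 X37.65 Y63.40
G1 X33.74 Y68.85
G1 X28.29 Y71.93
G1 X22.23 Y72.48
G1 X16.50 Y70.37
G00 X192.89 Y80.92
M3 S378
G1 X188.99 Y77.24 F3034
G1 X186.81 Y70.77
G1 X186.35 Y61.52
G1 X187.61 Y49.47
G1 X190.59 Y34.64
G1 X195.30 Y17.01
G00 X122.41 Y96.94
M3 S378
G1 X127.44 Y74.48 F3034
G1 X131.96 Y55.85
G1 X135.94 Y41.05
G1 X139.41 Y30.09
G1 X142.34 Y22.95
G1 X144.76 Y19.65
G00 X171.28 Y41.18
M3 S905
G1 X107.82 Y19.19 F924
G00 X89.65 Y81.54
M3 S905
G1 X86.54 Y93.13 F924
G1 X78.06 Y101.61
G1 X66.47 Y104.72
G1 X54.88 Y101.61
G1 X46.40 Y93.13
G1 X43.29 Y81.54
G1 X46.40 Y69.95
G1 X54.88 Y61.47
G1 X66.47 Y58.36
G1 X78.06 Y61.47
G1 X86.54 Y69.95
G1 X89.65 Y81.54
G00 X35.05 Y73.11
M3 S378
G1 X84.62 Y57.04 F3034
G1 X162.47 Y12.30
G00 X128.51 Y78.49
M3 S905
G1 X174.43 Y78.49 F924
G1 X174.43 Y63.22
G1 X128.51 Y63.22
G1 X128.51 Y78.49
M5
G00 X0.00 Y0.00

1 u = 1 mm; y_m = 114.90 − y.

[1] `<polygon>` closed polygon, #0000ff→engrave S378 F3034: (230.57,66.74) → (159.36,25.94) → (26.74,95.40) → (225.37,98.87) → (136.09,36.64) → (40.68,102.00) → (230.57,66.74) (closed)

[2] `<path>` cubic bezier, #0000ff→engrave S378 F3034: (37.10,45.96) → (39.08,55.73) → (37.65,63.40) → (33.74,68.85) → (28.29,71.93) → (22.23,72.48) → (16.50,70.37)

[3] `<path>` quadratic bezier, #0000ff→engrave S378 F3034: (192.89,80.92) → (188.99,77.24) → (186.81,70.77) → (186.35,61.52) → (187.61,49.47) → (190.59,34.64) → (195.30,17.01)

[4] `<path>` quadratic bezier, #0000ff→engrave S378 F3034: (122.41,96.94) → (127.44,74.48) → (131.96,55.85) → (135.94,41.05) → (139.41,30.09) → (142.34,22.95) → (144.76,19.65)

[5] `<line>` line segment, #008000→cut S905 F924: (171.28,41.18) → (107.82,19.19)

[6] `<circle>` circle, #008000→cut S905 F924: (89.65,81.54) → (86.54,93.13) → (78.06,101.61) → (66.47,104.72) → (54.88,101.61) → (46.40,93.13) → (43.29,81.54) → (46.40,69.95) → (54.88,61.47) → (66.47,58.36) → (78.06,61.47) → (86.54,69.95) → (89.65,81.54) (closed)

[7] `<polyline>` open polyline, #0000ff→engrave S378 F3034: (35.05,73.11) → (84.62,57.04) → (162.47,12.30)

[8] `<rect>` rectangle, #008000→cut S905 F924: (128.51,78.49) → (174.43,78.49) → (174.43,63.22) → (128.51,63.22) → (128.51,78.49) (closed)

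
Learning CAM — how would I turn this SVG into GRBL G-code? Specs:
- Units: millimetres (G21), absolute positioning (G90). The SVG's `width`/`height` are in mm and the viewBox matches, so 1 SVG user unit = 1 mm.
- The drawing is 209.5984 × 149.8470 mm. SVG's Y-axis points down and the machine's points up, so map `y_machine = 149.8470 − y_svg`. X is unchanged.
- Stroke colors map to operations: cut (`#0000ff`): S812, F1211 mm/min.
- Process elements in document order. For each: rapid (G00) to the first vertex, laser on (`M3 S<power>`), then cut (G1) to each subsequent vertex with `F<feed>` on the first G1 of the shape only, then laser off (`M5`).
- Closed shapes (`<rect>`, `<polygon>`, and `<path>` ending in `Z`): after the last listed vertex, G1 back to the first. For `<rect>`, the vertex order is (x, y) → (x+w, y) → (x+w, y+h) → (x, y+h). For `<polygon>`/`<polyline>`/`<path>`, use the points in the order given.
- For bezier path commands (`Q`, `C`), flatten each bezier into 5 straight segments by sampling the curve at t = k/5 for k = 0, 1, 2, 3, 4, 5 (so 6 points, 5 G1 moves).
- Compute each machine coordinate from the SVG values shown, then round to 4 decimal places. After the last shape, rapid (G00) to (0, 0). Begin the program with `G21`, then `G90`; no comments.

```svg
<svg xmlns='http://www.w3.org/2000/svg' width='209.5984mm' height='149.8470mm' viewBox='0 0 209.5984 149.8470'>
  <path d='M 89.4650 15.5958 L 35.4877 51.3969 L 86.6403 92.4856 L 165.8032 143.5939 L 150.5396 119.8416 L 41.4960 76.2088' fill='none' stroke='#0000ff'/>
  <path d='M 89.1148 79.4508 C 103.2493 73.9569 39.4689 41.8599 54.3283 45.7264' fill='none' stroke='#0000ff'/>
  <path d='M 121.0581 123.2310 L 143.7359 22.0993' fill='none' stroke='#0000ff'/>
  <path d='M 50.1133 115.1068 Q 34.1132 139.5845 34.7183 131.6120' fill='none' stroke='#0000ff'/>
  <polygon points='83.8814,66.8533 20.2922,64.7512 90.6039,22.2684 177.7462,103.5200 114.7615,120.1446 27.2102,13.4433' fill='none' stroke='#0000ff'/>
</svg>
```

Since the viewBox matches the mm dimensions, user units are millimetres directly. The only transform is the Y-flip y_m = 149.8470 − y_svg.

Shape 1 is a open polyline drawn with `<path>`. Its stroke #0000ff means cut at S812, F1211. After flipping Y the toolpath is (89.4650,134.2512) → (35.4877,98.4501) → (86.6403,57.3614) → (165.8032,6.2531) → (150.5396,30.0054) → (41.4960,73.6382).

Shape 2 is a cubic bezier drawn with `<path>`. Its stroke #0000ff means cut at S812, F1211. After flipping Y the toolpath is (89.1148,70.3962) → (89.4981,76.3844) → (78.6965,85.7541) → (64.2246,95.5022) → (53.5970,102.6254) → (54.3283,104.1206).

Shape 3 is a line segment drawn with `<path>`. Its stroke #0000ff means cut at S812, F1211. After flipping Y the toolpath is (121.0581,26.6160) → (143.7359,127.7477).

Shape 4 is a quadratic bezier drawn with `<path>`. Its stroke #0000ff means cut at S812, F1211. After flipping Y the toolpath is (50.1133,34.7402) → (44.3775,26.2471) → (39.9701,20.3501) → (36.8911,17.0490) → (35.1405,16.3440) → (34.7183,18.2350).

Shape 5 is a closed polygon drawn with `<polygon>`. Its stroke #0000ff means cut at S812, F1211. After flipping Y the toolpath is (83.8814,82.9937) → (20.2922,85.0958) → (90.6039,127.5786) → (177.7462,46.3270) → (114.7615,29.7024) → (27.2102,136.4037) → (83.8814,82.9937), returning to the start.

G21
G90
G00 X89.4650 Y134.2512
M3 S812
G1 X35.4877 Y98.4501 F1211
G1 X86.6403 Y57.3614
G1 X165.8032 Y6.2531
G1 X150.5396 Y30.0054
G1 X41.4960 Y73.6382
M5
G00 X89.1148 Y70.3962
M3 S812
G1 X89.4981 Y76.3844 F1211
G1 X78.6965 Y85.7541
G1 X64.2246 Y95.5022
G1 X53.5970 Y102.6254
G1 X54.3283 Y104.1206
M5
G00 X121.0581 Y26.6160
M3 S812
G1 X143.7359 Y127.7477 F1211
M5
G00 X50.1133 Y34.7402
M3 S812
G1 X44.3775 Y26.2471 F1211
G1 X39.9701 Y20.3501
G1 X36.8911 Y17.0490
G1 X35.1405 Y16.3440
G1 X34.7183 Y18.2350
M5
G00 X83.8814 Y82.9937
M3 S812
G1 X20.2922 Y85.0958 F1211
G1 X90.6039 Y127.5786
G1 X177.7462 Y46.3270
G1 X114.7615 Y29.7024
G1 X27.2102 Y136.4037
G1 X83.8814 Y82.9937
M5
G00 X0.0000 Y0.0000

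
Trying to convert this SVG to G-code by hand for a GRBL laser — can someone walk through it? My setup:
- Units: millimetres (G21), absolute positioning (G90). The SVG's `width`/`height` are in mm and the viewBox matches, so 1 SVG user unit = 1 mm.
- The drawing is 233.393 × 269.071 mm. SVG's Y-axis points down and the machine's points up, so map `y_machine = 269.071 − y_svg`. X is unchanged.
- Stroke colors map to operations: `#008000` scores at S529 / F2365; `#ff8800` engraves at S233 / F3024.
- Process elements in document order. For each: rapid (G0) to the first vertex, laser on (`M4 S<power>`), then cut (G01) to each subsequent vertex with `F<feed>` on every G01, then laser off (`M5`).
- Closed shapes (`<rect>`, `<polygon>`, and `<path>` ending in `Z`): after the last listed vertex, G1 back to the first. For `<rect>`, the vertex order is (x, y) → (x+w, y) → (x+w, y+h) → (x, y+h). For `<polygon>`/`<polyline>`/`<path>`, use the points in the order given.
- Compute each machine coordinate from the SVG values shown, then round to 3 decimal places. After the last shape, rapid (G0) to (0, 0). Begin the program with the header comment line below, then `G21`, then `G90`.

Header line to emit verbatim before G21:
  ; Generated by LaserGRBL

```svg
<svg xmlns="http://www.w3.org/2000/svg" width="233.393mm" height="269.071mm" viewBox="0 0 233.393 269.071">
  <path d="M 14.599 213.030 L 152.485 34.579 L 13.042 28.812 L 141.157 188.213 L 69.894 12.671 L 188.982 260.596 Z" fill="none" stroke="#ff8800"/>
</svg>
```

Since the viewBox matches the mm dimensions, user units are millimetres directly. The only transform is the Y-flip y_m = 269.071 − y_svg.

Shape 1 is a closed polygon drawn with `<path>`. Its stroke #ff8800 means engrave at S233, F3024. After flipping Y the toolpath is (14.599,56.041) → (152.485,234.492) → (13.042,240.259) → (141.157,80.858) → (69.894,256.400) → (188.982,8.475) → (14.599,56.041), returning to the start.

; Generated by LaserGRBL
G21
G90
G0 X14.599 Y56.041
M4 S233
G01 X152.485 Y234.492 F3024
G01 X13.042 Y240.259 F3024
G01 X141.157 Y80.858 F3024
G01 X69.894 Y256.400 F3024
G01 X188.982 Y8.475 F3024
G01 X14.599 Y56.041 F3024
M5
G0 X0.000 Y0.000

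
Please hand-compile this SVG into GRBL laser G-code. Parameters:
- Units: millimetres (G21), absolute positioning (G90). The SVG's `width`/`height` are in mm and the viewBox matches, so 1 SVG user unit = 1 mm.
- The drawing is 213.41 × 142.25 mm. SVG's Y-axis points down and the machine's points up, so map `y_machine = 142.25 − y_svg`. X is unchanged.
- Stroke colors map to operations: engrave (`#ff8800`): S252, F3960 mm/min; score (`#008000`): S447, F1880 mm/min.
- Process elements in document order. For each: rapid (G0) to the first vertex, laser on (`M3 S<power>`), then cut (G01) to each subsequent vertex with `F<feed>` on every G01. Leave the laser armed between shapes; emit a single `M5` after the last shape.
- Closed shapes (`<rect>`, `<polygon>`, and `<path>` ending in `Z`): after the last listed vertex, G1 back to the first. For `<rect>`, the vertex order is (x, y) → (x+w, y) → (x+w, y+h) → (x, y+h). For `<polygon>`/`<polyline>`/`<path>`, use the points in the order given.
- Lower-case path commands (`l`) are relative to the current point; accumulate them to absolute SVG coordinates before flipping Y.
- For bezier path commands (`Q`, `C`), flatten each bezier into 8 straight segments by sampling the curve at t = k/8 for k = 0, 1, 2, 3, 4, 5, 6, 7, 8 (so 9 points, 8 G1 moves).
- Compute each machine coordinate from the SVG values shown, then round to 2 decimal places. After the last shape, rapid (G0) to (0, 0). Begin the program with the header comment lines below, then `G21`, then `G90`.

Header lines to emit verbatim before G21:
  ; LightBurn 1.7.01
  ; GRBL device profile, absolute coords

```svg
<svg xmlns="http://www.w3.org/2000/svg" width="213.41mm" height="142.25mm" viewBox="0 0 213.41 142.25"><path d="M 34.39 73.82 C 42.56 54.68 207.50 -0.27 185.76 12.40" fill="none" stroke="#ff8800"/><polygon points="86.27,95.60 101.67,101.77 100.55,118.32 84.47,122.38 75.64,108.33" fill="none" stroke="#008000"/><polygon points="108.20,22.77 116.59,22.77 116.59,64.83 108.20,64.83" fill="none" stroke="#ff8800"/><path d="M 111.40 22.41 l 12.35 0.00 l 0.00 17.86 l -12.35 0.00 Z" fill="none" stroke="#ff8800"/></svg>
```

viewBox `0 0 213.41 142.25` with mm width/height → 1 unit = 1 mm. Flip: y_m = 142.25 − y_svg.

**Shape 1** — `<path>` cubic bezier, stroke `#ff8800` → engrave (S252, F3960). Control points (SVG): P0=(34.39,73.82), P1=(42.56,54.68), P2=(207.50,-0.27), P3=(185.76,12.40); sampled at t=k/8. Machine vertices: (34.39,68.43) → (44.13,77.08) → (64.55,87.88) → (91.61,99.62) → (121.29,111.07) → (149.57,121.03) → (172.43,128.29) → (185.83,131.63) → (185.76,129.85). Open path.

**Shape 2** — `<polygon>` regular polygon, stroke `#008000` → score (S447, F1880). Machine vertices: (86.27,46.65) → (101.67,40.48) → (100.55,23.93) → (84.47,19.87) → (75.64,33.92) → (86.27,46.65). Closed: final G1 returns to the first vertex.

**Shape 3** — `<polygon>` rectangle, stroke `#ff8800` → engrave (S252, F3960). Machine vertices: (108.20,119.48) → (116.59,119.48) → (116.59,77.42) → (108.20,77.42) → (108.20,119.48). Closed: final G1 returns to the first vertex.

**Shape 4** — `<path>` rectangle, stroke `#ff8800` → engrave (S252, F3960). Machine vertices: (111.40,119.84) → (123.75,119.84) → (123.75,101.98) → (111.40,101.98) → (111.40,119.84). Closed: final G1 returns to the first vertex.

; LightBurn 1.7.01
; GRBL device profile, absolute coords
G21
G90
G0 X34.39 Y68.43
M3 S252
G01 X44.13 Y77.08 F3960
G01 X64.55 Y87.88 F3960
G01 X91.61 Y99.62 F3960
G01 X121.29 Y111.07 F3960
G01 X149.57 Y121.03 F3960
G01 X172.43 Y128.29 F3960
G01 X185.83 Y131.63 F3960
G01 X185.76 Y129.85 F3960
G0 X86.27 Y46.65
M3 S447
G01 X101.67 Y40.48 F1880
G01 X100.55 Y23.93 F1880
G01 X84.47 Y19.87 F1880
G01 X75.64 Y33.92 F1880
G01 X86.27 Y46.65 F1880
G0 X108.20 Y119.48
M3 S252
G01 X116.59 Y119.48 F3960
G01 X116.59 Y77.42 F3960
G01 X108.20 Y77.42 F3960
G01 X108.20 Y119.48 F3960
G0 X111.40 Y119.84
M3 S252
G01 X123.75 Y119.84 F3960
G01 X123.75 Y101.98 F3960
G01 X111.40 Y101.98 F3960
G01 X111.40 Y119.84 F3960
M5
G0 X0.00 Y0.00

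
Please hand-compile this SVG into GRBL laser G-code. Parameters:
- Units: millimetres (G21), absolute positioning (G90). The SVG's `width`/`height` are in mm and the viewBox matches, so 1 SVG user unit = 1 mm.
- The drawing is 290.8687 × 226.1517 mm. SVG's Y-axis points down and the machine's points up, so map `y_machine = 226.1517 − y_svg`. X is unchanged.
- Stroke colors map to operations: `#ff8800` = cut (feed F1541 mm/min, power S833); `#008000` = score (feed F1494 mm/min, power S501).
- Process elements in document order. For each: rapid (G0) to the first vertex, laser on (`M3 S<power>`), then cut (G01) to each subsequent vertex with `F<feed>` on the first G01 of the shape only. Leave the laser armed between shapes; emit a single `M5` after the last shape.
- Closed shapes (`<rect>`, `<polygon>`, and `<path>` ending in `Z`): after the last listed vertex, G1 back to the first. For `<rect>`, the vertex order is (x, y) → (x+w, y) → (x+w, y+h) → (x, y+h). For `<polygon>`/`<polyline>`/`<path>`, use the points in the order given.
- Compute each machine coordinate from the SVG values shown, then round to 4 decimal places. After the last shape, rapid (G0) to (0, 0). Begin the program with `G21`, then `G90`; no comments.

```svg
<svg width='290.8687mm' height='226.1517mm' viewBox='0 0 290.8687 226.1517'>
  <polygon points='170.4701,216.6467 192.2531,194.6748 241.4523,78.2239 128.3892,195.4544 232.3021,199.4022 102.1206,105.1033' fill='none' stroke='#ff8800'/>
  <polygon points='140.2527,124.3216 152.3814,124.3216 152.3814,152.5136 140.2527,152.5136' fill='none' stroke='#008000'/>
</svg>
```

G21
G90
G0 X170.4701 Y9.5050
M3 S833
G01 X192.2531 Y31.4769 F1541
G01 X241.4523 Y147.9278
G01 X128.3892 Y30.6973
G01 X232.3021 Y26.7495
G01 X102.1206 Y121.0484
G01 X170.4701 Y9.5050
G0 X140.2527 Y101.8301
M3 S501
G01 X152.3814 Y101.8301 F1494
G01 X152.3814 Y73.6381
G01 X140.2527 Y73.6381
G01 X140.2527 Y101.8301
M5
G0 X0.0000 Y0.0000

1 u = 1 mm; y_m = 226.1517 − y.

[1] `<polygon>` closed polygon, #ff8800→cut S833 F1541: (170.4701,9.5050) → (192.2531,31.4769) → (241.4523,147.9278) → (128.3892,30.6973) → (232.3021,26.7495) → (102.1206,121.0484) → (170.4701,9.5050) (closed)

[2] `<polygon>` rectangle, #008000→score S501 F1494: (140.2527,101.8301) → (152.3814,101.8301) → (152.3814,73.6381) → (140.2527,73.6381) → (140.2527,101.8301) (closed)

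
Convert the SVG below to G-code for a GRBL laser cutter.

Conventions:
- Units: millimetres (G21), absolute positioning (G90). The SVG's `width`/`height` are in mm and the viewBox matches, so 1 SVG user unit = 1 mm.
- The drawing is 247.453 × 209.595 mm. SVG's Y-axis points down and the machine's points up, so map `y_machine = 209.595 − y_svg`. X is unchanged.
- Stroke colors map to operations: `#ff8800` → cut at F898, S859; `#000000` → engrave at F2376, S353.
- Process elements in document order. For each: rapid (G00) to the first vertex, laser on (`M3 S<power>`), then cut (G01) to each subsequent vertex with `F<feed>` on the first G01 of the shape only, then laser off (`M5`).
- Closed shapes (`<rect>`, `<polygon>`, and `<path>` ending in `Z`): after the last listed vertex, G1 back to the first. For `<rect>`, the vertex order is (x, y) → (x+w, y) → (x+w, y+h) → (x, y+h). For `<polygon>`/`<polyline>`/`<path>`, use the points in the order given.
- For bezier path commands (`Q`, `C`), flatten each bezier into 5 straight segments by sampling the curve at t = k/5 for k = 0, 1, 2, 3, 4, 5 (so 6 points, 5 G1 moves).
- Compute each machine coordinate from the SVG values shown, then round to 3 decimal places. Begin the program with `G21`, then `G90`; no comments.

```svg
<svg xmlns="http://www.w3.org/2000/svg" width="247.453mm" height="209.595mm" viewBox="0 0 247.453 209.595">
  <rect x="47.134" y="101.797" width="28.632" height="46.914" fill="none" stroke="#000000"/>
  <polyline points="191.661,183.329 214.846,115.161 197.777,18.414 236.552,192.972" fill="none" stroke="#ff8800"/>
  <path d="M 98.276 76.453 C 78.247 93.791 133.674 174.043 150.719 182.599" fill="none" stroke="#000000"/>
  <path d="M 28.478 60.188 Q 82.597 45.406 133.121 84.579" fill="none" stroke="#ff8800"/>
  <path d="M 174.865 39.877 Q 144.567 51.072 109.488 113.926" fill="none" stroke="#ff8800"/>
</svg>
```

viewBox `0 0 247.453 209.595` with mm width/height → 1 unit = 1 mm. Flip: y_m = 209.595 − y_svg.

**Shape 1** — `<rect>` rectangle, stroke `#000000` → engrave (S353, F2376). Machine vertices: (47.134,107.798) → (75.766,107.798) → (75.766,60.884) → (47.134,60.884) → (47.134,107.798). Closed: final G1 returns to the first vertex.

**Shape 2** — `<polyline>` open polyline, stroke `#ff8800` → cut (S859, F898). Machine vertices: (191.661,26.266) → (214.846,94.434) → (197.777,191.181) → (236.552,16.623). Open path.

**Shape 3** — `<path>` cubic bezier, stroke `#000000` → engrave (S353, F2376). Control points (SVG): P0=(98.276,76.453), P1=(78.247,93.791), P2=(133.674,174.043), P3=(150.719,182.599); sampled at t=k/5. Machine vertices: (98.276,133.142) → (94.403,116.266) → (103.174,90.753) → (119.127,63.062) → (136.797,39.656) → (150.719,26.996). Open path.

**Shape 4** — `<path>` quadratic bezier, stroke `#ff8800` → cut (S859, F898). Control points (SVG): P0=(28.478,60.188), P1=(82.597,45.406), P2=(133.121,84.579); sampled at t=k/5. Machine vertices: (28.478,149.407) → (49.982,153.162) → (71.198,152.600) → (92.127,147.722) → (112.768,138.527) → (133.121,125.016). Open path.

**Shape 5** — `<path>` quadratic bezier, stroke `#ff8800` → cut (S859, F898). Control points (SVG): P0=(174.865,39.877), P1=(144.567,51.072), P2=(109.488,113.926); sampled at t=k/5. Machine vertices: (174.865,169.718) → (162.555,163.174) → (149.862,152.497) → (136.786,137.687) → (123.328,118.744) → (109.488,95.669). Open path.

G21
G90
G00 X47.134 Y107.798
M3 S353
G01 X75.766 Y107.798 F2376
G01 X75.766 Y60.884
G01 X47.134 Y60.884
G01 X47.134 Y107.798
M5
G00 X191.661 Y26.266
M3 S859
G01 X214.846 Y94.434 F898
G01 X197.777 Y191.181
G01 X236.552 Y16.623
M5
G00 X98.276 Y133.142
M3 S353
G01 X94.403 Y116.266 F2376
G01 X103.174 Y90.753
G01 X119.127 Y63.062
G01 X136.797 Y39.656
G01 X150.719 Y26.996
M5
G00 X28.478 Y149.407
M3 S859
G01 X49.982 Y153.162 F898
G01 X71.198 Y152.600
G01 X92.127 Y147.722
G01 X112.768 Y138.527
G01 X133.121 Y125.016
M5
G00 X174.865 Y169.718
M3 S859
G01 X162.555 Y163.174 F898
G01 X149.862 Y152.497
G01 X136.786 Y137.687
G01 X123.328 Y118.744
G01 X109.488 Y95.669
M5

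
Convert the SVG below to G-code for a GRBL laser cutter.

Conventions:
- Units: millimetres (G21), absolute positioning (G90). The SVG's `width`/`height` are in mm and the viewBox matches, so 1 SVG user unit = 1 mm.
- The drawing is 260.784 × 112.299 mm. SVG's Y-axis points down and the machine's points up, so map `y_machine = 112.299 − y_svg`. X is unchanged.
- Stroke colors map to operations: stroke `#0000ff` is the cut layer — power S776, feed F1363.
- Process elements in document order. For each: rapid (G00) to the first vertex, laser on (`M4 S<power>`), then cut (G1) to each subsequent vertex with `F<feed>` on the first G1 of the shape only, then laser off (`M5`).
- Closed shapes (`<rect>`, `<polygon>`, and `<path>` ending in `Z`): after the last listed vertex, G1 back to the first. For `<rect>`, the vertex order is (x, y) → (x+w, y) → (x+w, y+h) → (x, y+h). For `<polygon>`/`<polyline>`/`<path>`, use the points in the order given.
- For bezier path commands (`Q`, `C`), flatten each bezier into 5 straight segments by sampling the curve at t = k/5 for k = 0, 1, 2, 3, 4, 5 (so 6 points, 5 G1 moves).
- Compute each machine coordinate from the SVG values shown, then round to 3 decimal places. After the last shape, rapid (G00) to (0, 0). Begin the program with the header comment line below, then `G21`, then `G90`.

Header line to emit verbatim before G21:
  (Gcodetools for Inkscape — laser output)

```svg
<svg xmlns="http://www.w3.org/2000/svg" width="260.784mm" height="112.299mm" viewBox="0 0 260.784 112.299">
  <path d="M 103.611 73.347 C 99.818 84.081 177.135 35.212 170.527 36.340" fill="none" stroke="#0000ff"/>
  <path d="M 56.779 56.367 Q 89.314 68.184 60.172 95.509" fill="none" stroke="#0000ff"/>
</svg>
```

viewBox `0 0 260.784 112.299` with mm width/height → 1 unit = 1 mm. Flip: y_m = 112.299 − y_svg.

**Shape 1** — `<path>` cubic bezier, stroke `#0000ff` → cut (S776, F1363). Control points (SVG): P0=(103.611,73.347), P1=(99.818,84.081), P2=(177.135,35.212), P3=(170.527,36.340); sampled at t=k/5. Machine vertices: (103.611,38.952) → (109.748,38.787) → (127.430,47.666) → (148.735,60.328) → (165.741,71.513) → (170.527,75.959). Open path.

**Shape 2** — `<path>` quadratic bezier, stroke `#0000ff` → cut (S776, F1363). Control points (SVG): P0=(56.779,56.367), P1=(89.314,68.184), P2=(60.172,95.509); sampled at t=k/5. Machine vertices: (56.779,55.932) → (67.326,50.585) → (72.939,43.997) → (73.617,36.169) → (69.362,27.100) → (60.172,16.790). Open path.

(Gcodetools for Inkscape — laser output)
G21
G90
G00 X103.611 Y38.952
M4 S776
G1 X109.748 Y38.787 F1363
G1 X127.430 Y47.666
G1 X148.735 Y60.328
G1 X165.741 Y71.513
G1 X170.527 Y75.959
M5
G00 X56.779 Y55.932
M4 S776
G1 X67.326 Y50.585 F1363
G1 X72.939 Y43.997
G1 X73.617 Y36.169
G1 X69.362 Y27.100
G1 X60.172 Y16.790
M5
G00 X0.000 Y0.000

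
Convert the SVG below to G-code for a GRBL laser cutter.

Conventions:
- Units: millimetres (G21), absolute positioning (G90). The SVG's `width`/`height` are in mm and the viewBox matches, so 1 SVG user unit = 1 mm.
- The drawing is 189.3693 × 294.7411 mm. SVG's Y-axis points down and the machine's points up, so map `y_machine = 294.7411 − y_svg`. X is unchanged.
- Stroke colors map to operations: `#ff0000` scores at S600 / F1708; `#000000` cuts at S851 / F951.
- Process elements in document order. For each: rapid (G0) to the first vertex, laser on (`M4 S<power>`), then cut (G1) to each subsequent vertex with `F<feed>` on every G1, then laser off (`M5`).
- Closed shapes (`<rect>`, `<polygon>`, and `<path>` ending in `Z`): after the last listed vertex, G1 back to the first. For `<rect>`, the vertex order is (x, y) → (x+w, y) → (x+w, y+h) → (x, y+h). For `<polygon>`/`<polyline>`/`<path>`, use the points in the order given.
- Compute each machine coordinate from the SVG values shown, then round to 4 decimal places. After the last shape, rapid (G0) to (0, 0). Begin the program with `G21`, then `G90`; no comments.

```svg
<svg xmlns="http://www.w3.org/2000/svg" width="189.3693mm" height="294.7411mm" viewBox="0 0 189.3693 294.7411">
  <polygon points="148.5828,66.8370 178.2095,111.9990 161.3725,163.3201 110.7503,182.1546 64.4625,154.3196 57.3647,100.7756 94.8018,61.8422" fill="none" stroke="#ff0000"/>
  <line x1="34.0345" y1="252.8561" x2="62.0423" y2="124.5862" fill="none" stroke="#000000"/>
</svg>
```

G21
G90
G0 X148.5828 Y227.9041
M4 S600
G1 X178.2095 Y182.7421 F1708
G1 X161.3725 Y131.4210 F1708
G1 X110.7503 Y112.5865 F1708
G1 X64.4625 Y140.4215 F1708
G1 X57.3647 Y193.9655 F1708
G1 X94.8018 Y232.8989 F1708
G1 X148.5828 Y227.9041 F1708
M5
G0 X34.0345 Y41.8850
M4 S851
G1 X62.0423 Y170.1549 F951
M5
G0 X0.0000 Y0.0000

Since the viewBox matches the mm dimensions, user units are millimetres directly. The only transform is the Y-flip y_m = 294.7411 − y_svg.

Shape 1 is a regular polygon drawn with `<polygon>`. Its stroke #ff0000 means score at S600, F1708. After flipping Y the toolpath is (148.5828,227.9041) → (178.2095,182.7421) → (161.3725,131.4210) → (110.7503,112.5865) → (64.4625,140.4215) → (57.3647,193.9655) → (94.8018,232.8989) → (148.5828,227.9041), returning to the start.

Shape 2 is a line segment drawn with `<line>`. Its stroke #000000 means cut at S851, F951. After flipping Y the toolpath is (34.0345,41.8850) → (62.0423,170.1549).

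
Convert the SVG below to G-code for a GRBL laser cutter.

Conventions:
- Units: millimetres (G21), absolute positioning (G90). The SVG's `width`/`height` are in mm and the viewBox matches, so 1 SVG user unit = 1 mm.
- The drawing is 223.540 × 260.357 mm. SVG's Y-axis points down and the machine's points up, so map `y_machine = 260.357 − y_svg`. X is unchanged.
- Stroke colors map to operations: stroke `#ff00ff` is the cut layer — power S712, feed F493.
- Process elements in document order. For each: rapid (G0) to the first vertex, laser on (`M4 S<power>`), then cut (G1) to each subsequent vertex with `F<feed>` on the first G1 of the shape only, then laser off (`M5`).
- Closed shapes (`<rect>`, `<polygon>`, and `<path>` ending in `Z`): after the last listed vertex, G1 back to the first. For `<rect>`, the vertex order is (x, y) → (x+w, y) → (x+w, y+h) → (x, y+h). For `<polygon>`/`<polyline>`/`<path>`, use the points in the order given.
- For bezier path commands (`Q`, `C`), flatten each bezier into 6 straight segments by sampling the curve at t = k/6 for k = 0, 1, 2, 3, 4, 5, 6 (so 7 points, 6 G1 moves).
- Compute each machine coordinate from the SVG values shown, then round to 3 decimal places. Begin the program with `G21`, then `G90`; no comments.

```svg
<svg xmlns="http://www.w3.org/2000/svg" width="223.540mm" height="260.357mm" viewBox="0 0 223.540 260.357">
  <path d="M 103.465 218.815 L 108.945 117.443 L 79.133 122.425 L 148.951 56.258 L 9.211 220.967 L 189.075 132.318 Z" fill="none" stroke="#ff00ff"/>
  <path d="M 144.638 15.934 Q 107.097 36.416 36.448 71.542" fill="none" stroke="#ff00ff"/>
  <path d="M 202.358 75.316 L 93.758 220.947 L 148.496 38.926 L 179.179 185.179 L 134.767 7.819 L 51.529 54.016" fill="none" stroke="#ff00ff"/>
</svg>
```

Since the viewBox matches the mm dimensions, user units are millimetres directly. The only transform is the Y-flip y_m = 260.357 − y_svg.

Shape 1 is a closed polygon drawn with `<path>`. Its stroke #ff00ff means cut at S712, F493. After flipping Y the toolpath is (103.465,41.542) → (108.945,142.914) → (79.133,137.932) → (148.951,204.099) → (9.211,39.390) → (189.075,128.039) → (103.465,41.542), returning to the start.

Shape 2 is a quadratic bezier drawn with `<path>`. Its stroke #ff00ff means cut at S712, F493. After flipping Y the toolpath is (144.638,244.423) → (131.205,237.189) → (115.932,229.141) → (98.820,220.280) → (79.869,210.605) → (59.078,200.117) → (36.448,188.815).

Shape 3 is a open polyline drawn with `<path>`. Its stroke #ff00ff means cut at S712, F493. After flipping Y the toolpath is (202.358,185.041) → (93.758,39.410) → (148.496,221.431) → (179.179,75.178) → (134.767,252.538) → (51.529,206.341).

G21
G90
G0 X103.465 Y41.542
M4 S712
G1 X108.945 Y142.914 F493
G1 X79.133 Y137.932
G1 X148.951 Y204.099
G1 X9.211 Y39.390
G1 X189.075 Y128.039
G1 X103.465 Y41.542
M5
G0 X144.638 Y244.423
M4 S712
G1 X131.205 Y237.189 F493
G1 X115.932 Y229.141
G1 X98.820 Y220.280
G1 X79.869 Y210.605
G1 X59.078 Y200.117
G1 X36.448 Y188.815
M5
G0 X202.358 Y185.041
M4 S712
G1 X93.758 Y39.410 F493
G1 X148.496 Y221.431
G1 X179.179 Y75.178
G1 X134.767 Y252.538
G1 X51.529 Y206.341
M5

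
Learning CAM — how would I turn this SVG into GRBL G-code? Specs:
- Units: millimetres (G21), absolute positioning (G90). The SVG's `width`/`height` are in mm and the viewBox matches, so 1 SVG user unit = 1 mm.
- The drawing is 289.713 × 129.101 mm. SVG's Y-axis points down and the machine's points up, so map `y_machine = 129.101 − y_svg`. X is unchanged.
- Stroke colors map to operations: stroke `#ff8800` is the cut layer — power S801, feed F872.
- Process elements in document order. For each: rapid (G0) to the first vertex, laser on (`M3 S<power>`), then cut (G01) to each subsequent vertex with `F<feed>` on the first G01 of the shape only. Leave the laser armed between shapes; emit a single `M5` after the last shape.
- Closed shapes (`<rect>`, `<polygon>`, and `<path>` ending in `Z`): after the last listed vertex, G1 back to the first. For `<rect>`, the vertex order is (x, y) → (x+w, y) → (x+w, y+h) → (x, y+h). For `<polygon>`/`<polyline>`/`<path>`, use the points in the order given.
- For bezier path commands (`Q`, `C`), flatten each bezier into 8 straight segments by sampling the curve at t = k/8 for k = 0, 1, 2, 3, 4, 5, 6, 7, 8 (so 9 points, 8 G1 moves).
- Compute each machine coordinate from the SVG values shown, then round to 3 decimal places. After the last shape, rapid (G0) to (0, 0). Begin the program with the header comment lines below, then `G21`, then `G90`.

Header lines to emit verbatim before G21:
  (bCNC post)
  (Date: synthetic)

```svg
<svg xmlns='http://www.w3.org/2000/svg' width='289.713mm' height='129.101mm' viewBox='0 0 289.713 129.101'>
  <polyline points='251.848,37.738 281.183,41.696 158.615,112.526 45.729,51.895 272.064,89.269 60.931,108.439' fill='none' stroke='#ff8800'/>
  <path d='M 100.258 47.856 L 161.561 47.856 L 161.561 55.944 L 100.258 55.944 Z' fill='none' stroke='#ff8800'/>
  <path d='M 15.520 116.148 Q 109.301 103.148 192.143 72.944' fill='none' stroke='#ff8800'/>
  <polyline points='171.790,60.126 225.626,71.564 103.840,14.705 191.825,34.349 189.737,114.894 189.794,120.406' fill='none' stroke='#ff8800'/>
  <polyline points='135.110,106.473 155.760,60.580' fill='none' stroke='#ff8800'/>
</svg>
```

(bCNC post)
(Date: synthetic)
G21
G90
G0 X251.848 Y91.363
M3 S801
G01 X281.183 Y87.405 F872
G01 X158.615 Y16.575
G01 X45.729 Y77.206
G01 X272.064 Y39.832
G01 X60.931 Y20.662
G0 X100.258 Y81.245
M3 S801
G01 X161.561 Y81.245 F872
G01 X161.561 Y73.157
G01 X100.258 Y73.157
G01 X100.258 Y81.245
G0 X15.520 Y12.953
M3 S801
G01 X38.794 Y16.472 F872
G01 X61.727 Y20.528
G01 X84.317 Y25.122
G01 X106.566 Y30.254
G01 X128.473 Y35.923
G01 X150.038 Y42.130
G01 X171.262 Y48.875
G01 X192.143 Y56.157
G0 X171.790 Y68.975
M3 S801
G01 X225.626 Y57.537 F872
G01 X103.840 Y114.396
G01 X191.825 Y94.752
G01 X189.737 Y14.207
G01 X189.794 Y8.695
G0 X135.110 Y22.628
M3 S801
G01 X155.760 Y68.521 F872
M5
G0 X0.000 Y0.000

viewBox `0 0 289.713 129.101` with mm width/height → 1 unit = 1 mm. Flip: y_m = 129.101 − y_svg.

**Shape 1** — `<polyline>` open polyline, stroke `#ff8800` → cut (S801, F872). Machine vertices: (251.848,91.363) → (281.183,87.405) → (158.615,16.575) → (45.729,77.206) → (272.064,39.832) → (60.931,20.662). Open path.

**Shape 2** — `<path>` rectangle, stroke `#ff8800` → cut (S801, F872). Machine vertices: (100.258,81.245) → (161.561,81.245) → (161.561,73.157) → (100.258,73.157) → (100.258,81.245). Closed: final G1 returns to the first vertex.

**Shape 3** — `<path>` quadratic bezier, stroke `#ff8800` → cut (S801, F872). Control points (SVG): P0=(15.520,116.148), P1=(109.301,103.148), P2=(192.143,72.944); sampled at t=k/8. Machine vertices: (15.520,12.953) → (38.794,16.472) → (61.727,20.528) → (84.317,25.122) → (106.566,30.254) → (128.473,35.923) → (150.038,42.130) → (171.262,48.875) → (192.143,56.157). Open path.

**Shape 4** — `<polyline>` open polyline, stroke `#ff8800` → cut (S801, F872). Machine vertices: (171.790,68.975) → (225.626,57.537) → (103.840,114.396) → (191.825,94.752) → (189.737,14.207) → (189.794,8.695). Open path.

**Shape 5** — `<polyline>` line segment, stroke `#ff8800` → cut (S801, F872). Machine vertices: (135.110,22.628) → (155.760,68.521). Open path.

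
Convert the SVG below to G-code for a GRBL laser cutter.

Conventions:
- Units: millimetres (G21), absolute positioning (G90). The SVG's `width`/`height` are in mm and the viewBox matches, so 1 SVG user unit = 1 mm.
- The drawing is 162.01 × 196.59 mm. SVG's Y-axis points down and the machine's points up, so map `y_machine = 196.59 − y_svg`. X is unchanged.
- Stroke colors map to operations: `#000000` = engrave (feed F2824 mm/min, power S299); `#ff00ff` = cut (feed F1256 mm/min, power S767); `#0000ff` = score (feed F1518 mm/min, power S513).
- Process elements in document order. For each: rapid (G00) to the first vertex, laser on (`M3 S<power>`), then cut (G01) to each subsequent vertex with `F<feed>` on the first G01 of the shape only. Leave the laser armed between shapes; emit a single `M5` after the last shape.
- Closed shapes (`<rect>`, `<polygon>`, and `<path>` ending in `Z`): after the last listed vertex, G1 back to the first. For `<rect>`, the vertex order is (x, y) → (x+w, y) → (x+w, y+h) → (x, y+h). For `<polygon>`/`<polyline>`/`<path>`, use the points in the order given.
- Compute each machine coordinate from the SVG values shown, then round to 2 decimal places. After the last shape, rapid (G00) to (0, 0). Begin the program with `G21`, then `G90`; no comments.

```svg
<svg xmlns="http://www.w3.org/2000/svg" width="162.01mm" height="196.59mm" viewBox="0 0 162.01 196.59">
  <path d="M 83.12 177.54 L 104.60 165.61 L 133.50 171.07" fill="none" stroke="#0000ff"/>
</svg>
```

G21
G90
G00 X83.12 Y19.05
M3 S513
G01 X104.60 Y30.98 F1518
G01 X133.50 Y25.52
M5
G00 X0.00 Y0.00

1 u = 1 mm; y_m = 196.59 − y.

[1] `<path>` open polyline, #0000ff→score S513 F1518: (83.12,19.05) → (104.60,30.98) → (133.50,25.52)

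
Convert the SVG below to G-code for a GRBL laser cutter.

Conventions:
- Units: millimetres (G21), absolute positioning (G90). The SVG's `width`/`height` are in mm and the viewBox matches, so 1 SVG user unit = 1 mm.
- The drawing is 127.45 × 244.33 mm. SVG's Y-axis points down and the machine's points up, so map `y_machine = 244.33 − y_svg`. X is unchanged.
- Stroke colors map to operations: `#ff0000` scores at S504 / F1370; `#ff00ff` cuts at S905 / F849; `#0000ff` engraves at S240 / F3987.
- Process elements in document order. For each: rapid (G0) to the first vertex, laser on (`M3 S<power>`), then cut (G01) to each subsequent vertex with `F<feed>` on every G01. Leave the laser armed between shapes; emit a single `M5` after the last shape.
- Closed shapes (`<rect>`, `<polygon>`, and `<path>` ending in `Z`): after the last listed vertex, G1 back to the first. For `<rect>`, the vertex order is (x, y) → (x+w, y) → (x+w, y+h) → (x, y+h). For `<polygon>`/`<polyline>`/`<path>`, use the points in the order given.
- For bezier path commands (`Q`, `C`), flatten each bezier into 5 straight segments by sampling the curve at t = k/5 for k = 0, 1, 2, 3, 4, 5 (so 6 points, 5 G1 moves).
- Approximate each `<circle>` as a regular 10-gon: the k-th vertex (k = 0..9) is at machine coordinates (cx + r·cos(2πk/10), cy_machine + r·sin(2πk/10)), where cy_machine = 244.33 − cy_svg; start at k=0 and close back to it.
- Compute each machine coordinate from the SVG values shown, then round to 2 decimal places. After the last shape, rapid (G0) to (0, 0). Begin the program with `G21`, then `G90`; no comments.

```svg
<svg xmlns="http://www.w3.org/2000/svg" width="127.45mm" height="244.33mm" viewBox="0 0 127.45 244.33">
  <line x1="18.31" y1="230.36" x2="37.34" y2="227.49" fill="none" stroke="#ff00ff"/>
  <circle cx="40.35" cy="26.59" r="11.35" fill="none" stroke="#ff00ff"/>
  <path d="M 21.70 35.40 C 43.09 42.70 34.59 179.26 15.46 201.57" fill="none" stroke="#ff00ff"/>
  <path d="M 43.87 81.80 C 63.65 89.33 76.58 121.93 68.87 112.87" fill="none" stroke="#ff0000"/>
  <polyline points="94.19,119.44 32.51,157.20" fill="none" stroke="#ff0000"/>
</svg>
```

G21
G90
G0 X18.31 Y13.97
M3 S905
G01 X37.34 Y16.84 F849
G0 X51.70 Y217.74
M3 S905
G01 X49.53 Y224.41 F849
G01 X43.86 Y228.53 F849
G01 X36.84 Y228.53 F849
G01 X31.17 Y224.41 F849
G01 X29.00 Y217.74 F849
G01 X31.17 Y211.07 F849
G01 X36.84 Y206.95 F849
G01 X43.86 Y206.95 F849
G01 X49.53 Y211.07 F849
G01 X51.70 Y217.74 F849
G0 X21.70 Y208.93
M3 S905
G01 X31.10 Y190.99 F849
G01 X34.25 Y153.71 F849
G01 X32.08 Y108.79 F849
G01 X25.51 Y67.91 F849
G01 X15.46 Y42.76 F849
G0 X43.87 Y162.53
M3 S504
G01 X54.81 Y155.54 F1370
G01 X63.44 Y145.73 F1370
G01 X69.10 Y136.31 F1370
G01 X71.13 Y130.49 F1370
G01 X68.87 Y131.46 F1370
G0 X94.19 Y124.89
M3 S504
G01 X32.51 Y87.13 F1370
M5
G0 X0.00 Y0.00

Since the viewBox matches the mm dimensions, user units are millimetres directly. The only transform is the Y-flip y_m = 244.33 − y_svg.

Shape 1 is a line segment drawn with `<line>`. Its stroke #ff00ff means cut at S905, F849. After flipping Y the toolpath is (18.31,13.97) → (37.34,16.84).

Shape 2 is a circle drawn with `<circle>`. Its stroke #ff00ff means cut at S905, F849. After flipping Y the toolpath is (51.70,217.74) → (49.53,224.41) → (43.86,228.53) → (36.84,228.53) → (31.17,224.41) → (29.00,217.74) → (31.17,211.07) → (36.84,206.95) → (43.86,206.95) → (49.53,211.07) → (51.70,217.74), returning to the start.

Shape 3 is a cubic bezier drawn with `<path>`. Its stroke #ff00ff means cut at S905, F849. After flipping Y the toolpath is (21.70,208.93) → (31.10,190.99) → (34.25,153.71) → (32.08,108.79) → (25.51,67.91) → (15.46,42.76).

Shape 4 is a cubic bezier drawn with `<path>`. Its stroke #ff0000 means score at S504, F1370. After flipping Y the toolpath is (43.87,162.53) → (54.81,155.54) → (63.44,145.73) → (69.10,136.31) → (71.13,130.49) → (68.87,131.46).

Shape 5 is a line segment drawn with `<polyline>`. Its stroke #ff0000 means score at S504, F1370. After flipping Y the toolpath is (94.19,124.89) → (32.51,87.13).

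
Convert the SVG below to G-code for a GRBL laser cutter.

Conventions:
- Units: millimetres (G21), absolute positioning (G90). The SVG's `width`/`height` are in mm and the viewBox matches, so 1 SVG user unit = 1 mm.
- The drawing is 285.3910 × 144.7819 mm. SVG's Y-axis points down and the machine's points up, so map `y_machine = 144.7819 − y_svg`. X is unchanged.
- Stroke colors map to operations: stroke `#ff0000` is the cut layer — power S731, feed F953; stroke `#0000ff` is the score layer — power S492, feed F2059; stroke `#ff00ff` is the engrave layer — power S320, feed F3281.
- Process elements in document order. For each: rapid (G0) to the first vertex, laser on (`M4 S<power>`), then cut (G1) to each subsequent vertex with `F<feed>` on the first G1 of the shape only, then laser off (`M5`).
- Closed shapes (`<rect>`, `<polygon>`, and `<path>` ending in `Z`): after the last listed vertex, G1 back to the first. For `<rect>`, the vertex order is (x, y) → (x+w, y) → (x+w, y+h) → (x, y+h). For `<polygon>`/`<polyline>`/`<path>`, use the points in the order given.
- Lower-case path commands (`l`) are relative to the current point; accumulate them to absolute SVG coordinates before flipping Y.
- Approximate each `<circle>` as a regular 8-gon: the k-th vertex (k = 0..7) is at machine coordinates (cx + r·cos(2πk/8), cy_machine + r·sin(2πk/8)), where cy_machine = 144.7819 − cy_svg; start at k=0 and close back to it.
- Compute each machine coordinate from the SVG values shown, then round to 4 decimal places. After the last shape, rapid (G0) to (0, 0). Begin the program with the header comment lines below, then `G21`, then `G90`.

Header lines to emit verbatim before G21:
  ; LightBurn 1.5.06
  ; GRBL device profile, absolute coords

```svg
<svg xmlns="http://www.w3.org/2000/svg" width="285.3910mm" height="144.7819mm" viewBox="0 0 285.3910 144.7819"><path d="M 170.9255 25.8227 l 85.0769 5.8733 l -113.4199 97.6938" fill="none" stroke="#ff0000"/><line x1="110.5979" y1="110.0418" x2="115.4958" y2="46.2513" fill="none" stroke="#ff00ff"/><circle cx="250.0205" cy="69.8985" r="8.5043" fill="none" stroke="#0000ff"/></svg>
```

; LightBurn 1.5.06
; GRBL device profile, absolute coords
G21
G90
G0 X170.9255 Y118.9592
M4 S731
G1 X256.0024 Y113.0859 F953
G1 X142.5825 Y15.3921
M5
G0 X110.5979 Y34.7401
M4 S320
G1 X115.4958 Y98.5306 F3281
M5
G0 X258.5248 Y74.8834
M4 S492
G1 X256.0339 Y80.8968 F2059
G1 X250.0205 Y83.3877
G1 X244.0071 Y80.8968
G1 X241.5162 Y74.8834
G1 X244.0071 Y68.8700
G1 X250.0205 Y66.3791
G1 X256.0339 Y68.8700
G1 X258.5248 Y74.8834
M5
G0 X0.0000 Y0.0000

viewBox `0 0 285.3910 144.7819` with mm width/height → 1 unit = 1 mm. Flip: y_m = 144.7819 − y_svg.

**Shape 1** — `<path>` open polyline, stroke `#ff0000` → cut (S731, F953). Machine vertices: (170.9255,118.9592) → (256.0024,113.0859) → (142.5825,15.3921). Open path.

**Shape 2** — `<line>` line segment, stroke `#ff00ff` → engrave (S320, F3281). Machine vertices: (110.5979,34.7401) → (115.4958,98.5306). Open path.

**Shape 3** — `<circle>` circle, stroke `#0000ff` → score (S492, F2059). Machine vertices: (258.5248,74.8834) → (256.0339,80.8968) → (250.0205,83.3877) → (244.0071,80.8968) → (241.5162,74.8834) → (244.0071,68.8700) → (250.0205,66.3791) → (256.0339,68.8700) → (258.5248,74.8834). Closed: final G1 returns to the first vertex.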